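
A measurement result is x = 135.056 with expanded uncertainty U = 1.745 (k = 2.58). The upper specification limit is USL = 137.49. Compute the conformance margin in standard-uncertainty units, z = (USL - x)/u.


u = U / k = 1.745 / 2.58 = 0.67635659
margin = |USL - x| = |137.49 - 135.056| = 2.434
z = margin / u = 2.434 / 0.67635659
z = 3.5987

3.5987


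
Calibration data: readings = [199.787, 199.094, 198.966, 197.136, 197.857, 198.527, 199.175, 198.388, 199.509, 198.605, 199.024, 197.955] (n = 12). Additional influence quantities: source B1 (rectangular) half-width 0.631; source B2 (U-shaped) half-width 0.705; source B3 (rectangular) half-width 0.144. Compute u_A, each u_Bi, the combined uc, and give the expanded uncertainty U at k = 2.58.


mean = (199.787 + 199.094 + 198.966 + 197.136 + 197.857 + 198.527 + 199.175 + 198.388 + 199.509 + 198.605 + 199.024 + 197.955) / 12 = 198.6685833
s = sqrt(sum((x - mean)^2)/(n-1)) = 0.75250291
u_A = s / sqrt(n) = 0.75250291 / sqrt(12) = 0.21722888
u_B1 = 0.631 / sqrt(3) = 0.36430802
u_B2 = 0.705 / sqrt(2) = 0.49851028
u_B3 = 0.144 / sqrt(3) = 0.083138439
uc = sqrt(0.21722888^2 + 0.36430802^2 + 0.49851028^2 + 0.083138439^2) = 0.65979786
U = k * uc = 2.58 * 0.65979786
U = 1.7023

1.7023


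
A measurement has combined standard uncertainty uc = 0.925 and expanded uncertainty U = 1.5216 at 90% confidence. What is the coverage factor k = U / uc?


k = U / uc
k = 1.5216 / 0.925
k = 1.645

1.645


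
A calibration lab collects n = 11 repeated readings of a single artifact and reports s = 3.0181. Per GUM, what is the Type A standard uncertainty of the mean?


u_A = s / sqrt(n)
u_A = 3.0181 / sqrt(11)
u_A = 3.0181 / 3.3166248
u_A = 0.9100

0.9100


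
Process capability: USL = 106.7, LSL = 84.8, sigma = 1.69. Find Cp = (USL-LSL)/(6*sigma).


Cp = (USL - LSL) / (6 * sigma)
= (106.7 - 84.8) / (6 * 1.69)
= 21.9000 / 10.1400
= 2.1598

2.1598


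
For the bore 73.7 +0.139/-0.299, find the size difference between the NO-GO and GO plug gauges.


GO = nominal - lower_tol (smallest hole = maximum material condition)
GO = 73.7 - 0.299 = 73.401
NO-GO = nominal + upper_tol (largest hole = least material condition)
NO-GO = 73.7 + 0.139 = 73.839
spread = NO-GO - GO = 73.839 - 73.401 = 0.4380

0.4380


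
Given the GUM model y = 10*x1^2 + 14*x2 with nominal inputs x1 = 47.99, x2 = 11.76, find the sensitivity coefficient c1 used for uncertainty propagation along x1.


y = 10*x1^2 + 14*x2
dy/dx1 = 2*10*x1
Evaluate at x1 = 47.99: c1 = 20 * 47.99
c1 = 959.8000

959.8000


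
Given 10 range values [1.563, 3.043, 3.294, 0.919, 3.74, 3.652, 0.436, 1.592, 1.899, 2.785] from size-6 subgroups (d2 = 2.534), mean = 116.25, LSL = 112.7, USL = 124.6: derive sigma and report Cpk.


R_bar = (1.563 + 3.043 + 3.294 + 0.919 + 3.74 + 3.652 + 0.436 + 1.592 + 1.899 + 2.785) / 10 = 2.2923
sigma = R_bar / d2 = 2.2923 / 2.534 = 0.90461721
Cp = (USL - LSL)/(6*sigma) = (124.6 - 112.7)/(6*0.90461721) = 2.1925
Cpu = (124.6 - 116.25)/(3*0.90461721) = 3.0768
Cpl = (116.25 - 112.7)/(3*0.90461721) = 1.3081
Cpk = min(Cpu, Cpl) = 1.3081

1.3081


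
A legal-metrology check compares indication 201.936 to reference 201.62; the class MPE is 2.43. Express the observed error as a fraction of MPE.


e = indication - reference = 201.936 - 201.62 = 0.3160
|e| = 0.3160
ratio = |e| / MPE = 0.3160 / 2.43
ratio = 0.1300

0.1300


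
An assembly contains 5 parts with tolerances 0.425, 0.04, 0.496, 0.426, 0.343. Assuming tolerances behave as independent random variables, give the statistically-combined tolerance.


RSS = sqrt(0.425^2 + 0.04^2 + 0.496^2 + 0.426^2 + 0.343^2)
= sqrt(0.727366)
= 0.8529

0.8529


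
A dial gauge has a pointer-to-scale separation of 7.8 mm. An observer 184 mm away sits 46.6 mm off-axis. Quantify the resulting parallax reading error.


error = h * offset / d
= 7.8 * 46.6 / 184
= 1.9754

1.9754


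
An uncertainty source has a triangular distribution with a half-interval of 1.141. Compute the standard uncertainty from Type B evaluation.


u_B = half_width / sqrt(6)
u_B = 1.141 / 2.4494897
u_B = 0.4658

0.4658


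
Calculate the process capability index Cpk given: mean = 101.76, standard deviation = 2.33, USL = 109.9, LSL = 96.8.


Cpu = (USL - mean) / (3*sigma) = (109.9 - 101.76) / (3*2.33) = 1.1645
Cpl = (mean - LSL) / (3*sigma) = (101.76 - 96.8) / (3*2.33) = 0.7096
Cpk = min(Cpu, Cpl) = 0.7096

0.7096


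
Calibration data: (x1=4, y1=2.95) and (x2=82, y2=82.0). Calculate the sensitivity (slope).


slope = (y2 - y1) / (x2 - x1)
= (82.0 - 2.95) / (82 - 4)
= 79.0500 / 78
= 1.0135

1.0135


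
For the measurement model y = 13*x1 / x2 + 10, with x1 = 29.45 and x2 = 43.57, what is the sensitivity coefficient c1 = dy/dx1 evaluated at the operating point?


y = 13*x1 / x2 + 10
dy/dx1 = 13/x2
Evaluate at x2 = 43.57: c1 = 13 / 43.57
c1 = 0.2984

0.2984


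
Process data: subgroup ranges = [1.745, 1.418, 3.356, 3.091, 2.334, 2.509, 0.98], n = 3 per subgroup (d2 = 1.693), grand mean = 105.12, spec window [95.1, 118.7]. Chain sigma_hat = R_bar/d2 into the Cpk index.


R_bar = (1.745 + 1.418 + 3.356 + 3.091 + 2.334 + 2.509 + 0.98) / 7 = 2.2047143
sigma = R_bar / d2 = 2.2047143 / 1.693 = 1.302253
Cp = (USL - LSL)/(6*sigma) = (118.7 - 95.1)/(6*1.302253) = 3.0204
Cpu = (118.7 - 105.12)/(3*1.302253) = 3.4760
Cpl = (105.12 - 95.1)/(3*1.302253) = 2.5648
Cpk = min(Cpu, Cpl) = 2.5648

2.5648


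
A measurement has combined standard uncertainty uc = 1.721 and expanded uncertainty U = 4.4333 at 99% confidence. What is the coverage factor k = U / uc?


k = U / uc
k = 4.4333 / 1.721
k = 2.576

2.576


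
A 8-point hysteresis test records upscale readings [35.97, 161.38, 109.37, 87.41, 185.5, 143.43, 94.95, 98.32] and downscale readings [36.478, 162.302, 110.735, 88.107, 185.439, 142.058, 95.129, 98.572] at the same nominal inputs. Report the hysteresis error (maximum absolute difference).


|35.97 - 36.478| = 0.5080
|161.38 - 162.302| = 0.9220
|109.37 - 110.735| = 1.3650
|87.41 - 88.107| = 0.6970
|185.5 - 185.439| = 0.0610
|143.43 - 142.058| = 1.3720
|94.95 - 95.129| = 0.1790
|98.32 - 98.572| = 0.2520
hysteresis = max(diffs) = 1.3720

1.3720


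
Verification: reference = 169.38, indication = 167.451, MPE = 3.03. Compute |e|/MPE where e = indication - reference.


e = indication - reference = 167.451 - 169.38 = -1.9290
|e| = 1.9290
ratio = |e| / MPE = 1.9290 / 3.03
ratio = 0.6366

0.6366


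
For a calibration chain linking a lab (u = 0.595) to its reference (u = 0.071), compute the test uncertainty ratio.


TUR = u_lab / u_ref
= 0.595 / 0.071
= 8.3803

8.3803


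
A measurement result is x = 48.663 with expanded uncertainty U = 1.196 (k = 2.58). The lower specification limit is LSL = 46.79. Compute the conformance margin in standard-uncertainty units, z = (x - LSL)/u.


u = U / k = 1.196 / 2.58 = 0.46356589
margin = |LSL - x| = |46.79 - 48.663| = 1.873
z = margin / u = 1.873 / 0.46356589
z = 4.0404

4.0404


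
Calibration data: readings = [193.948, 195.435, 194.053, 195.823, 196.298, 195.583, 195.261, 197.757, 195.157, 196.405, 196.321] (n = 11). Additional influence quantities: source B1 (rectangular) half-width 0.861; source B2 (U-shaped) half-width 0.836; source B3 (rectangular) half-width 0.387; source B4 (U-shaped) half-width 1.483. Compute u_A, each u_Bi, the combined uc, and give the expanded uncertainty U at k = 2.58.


mean = (193.948 + 195.435 + 194.053 + 195.823 + 196.298 + 195.583 + 195.261 + 197.757 + 195.157 + 196.405 + 196.321) / 11 = 195.6400909
s = sqrt(sum((x - mean)^2)/(n-1)) = 1.0863133
u_A = s / sqrt(n) = 1.0863133 / sqrt(11) = 0.32753578
u_B1 = 0.861 / sqrt(3) = 0.49709858
u_B2 = 0.836 / sqrt(2) = 0.59114127
u_B3 = 0.387 / sqrt(3) = 0.22343455
u_B4 = 1.483 / sqrt(2) = 1.0486394
uc = sqrt(0.32753578^2 + 0.49709858^2 + 0.59114127^2 + 0.22343455^2 + 1.0486394^2) = 1.3613972
U = k * uc = 2.58 * 1.3613972
U = 3.5124

3.5124


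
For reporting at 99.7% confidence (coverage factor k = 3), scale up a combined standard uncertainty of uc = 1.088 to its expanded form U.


U = k * uc
U = 3 * 1.088
U = 3.2640

3.2640


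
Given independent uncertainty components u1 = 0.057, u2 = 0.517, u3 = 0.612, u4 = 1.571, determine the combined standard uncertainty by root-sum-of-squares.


uc = sqrt(0.057^2 + 0.517^2 + 0.612^2 + 1.571^2)
uc = sqrt(3.113123)
uc = 1.7644

1.7644


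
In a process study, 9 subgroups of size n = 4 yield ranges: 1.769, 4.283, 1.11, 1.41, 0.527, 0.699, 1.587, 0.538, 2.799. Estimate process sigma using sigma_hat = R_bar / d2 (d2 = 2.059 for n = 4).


R_bar = (1.769 + 4.283 + 1.11 + 1.41 + 0.527 + 0.699 + 1.587 + 0.538 + 2.799) / 9
R_bar = 14.722 / 9 = 1.6357778
sigma_hat = R_bar / d2 = 1.6357778 / 2.059 = 0.7945

0.7945


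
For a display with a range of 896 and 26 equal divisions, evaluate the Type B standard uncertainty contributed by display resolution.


resolution = range / divisions
resolution = 896 / 26 = 34.461538
u_res = resolution / (2*sqrt(3))
u_res = 34.461538 / 3.4641016
u_res = 9.9482

9.9482


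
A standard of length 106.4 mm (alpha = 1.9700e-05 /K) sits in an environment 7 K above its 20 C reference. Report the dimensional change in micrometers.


dL = L * alpha * dT
= 106.4 * 1.9700e-05 * 7
= 0.0146726 mm
dL_um = 0.0146726 * 1000 = 14.6726 um

14.6726


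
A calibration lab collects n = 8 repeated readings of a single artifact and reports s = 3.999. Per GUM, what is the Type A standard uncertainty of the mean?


u_A = s / sqrt(n)
u_A = 3.999 / sqrt(8)
u_A = 3.999 / 2.8284271
u_A = 1.4139

1.4139


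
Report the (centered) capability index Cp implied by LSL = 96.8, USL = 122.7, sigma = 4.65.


Cp = (USL - LSL) / (6 * sigma)
= (122.7 - 96.8) / (6 * 4.65)
= 25.9000 / 27.9000
= 0.9283

0.9283


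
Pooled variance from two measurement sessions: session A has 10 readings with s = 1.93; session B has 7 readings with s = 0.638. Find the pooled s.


s_p = sqrt(((n1-1)*s1^2 + (n2-1)*s2^2) / (n1+n2-2))
numerator = (10-1)*1.93^2 + (7-1)*0.638^2 = 33.5241 + 2.442264 = 35.966364
denominator = 10 + 7 - 2 = 15
s_p^2 = 35.966364 / 15 = 2.3977576
s_p = sqrt(2.3977576) = 1.5485

1.5485


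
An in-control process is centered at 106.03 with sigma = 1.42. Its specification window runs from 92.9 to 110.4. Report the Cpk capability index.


Cpu = (USL - mean) / (3*sigma) = (110.4 - 106.03) / (3*1.42) = 1.0258
Cpl = (mean - LSL) / (3*sigma) = (106.03 - 92.9) / (3*1.42) = 3.0822
Cpk = min(Cpu, Cpl) = 1.0258

1.0258


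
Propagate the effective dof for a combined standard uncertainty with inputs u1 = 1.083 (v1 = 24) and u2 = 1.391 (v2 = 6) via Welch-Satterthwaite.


uc = sqrt(u1^2 + u2^2) = sqrt(1.083^2 + 1.391^2) = 1.7628868
v_eff = uc^4 / (u1^4/v1 + u2^4/v2)
= 1.7628868^4 / (1.083^4/24 + 1.391^4/6)
= 9.6582336 / 0.68128027
v_eff = 14.1766

14.1766


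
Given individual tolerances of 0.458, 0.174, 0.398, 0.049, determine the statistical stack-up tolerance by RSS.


RSS = sqrt(0.458^2 + 0.174^2 + 0.398^2 + 0.049^2)
= sqrt(0.400845)
= 0.6331

0.6331


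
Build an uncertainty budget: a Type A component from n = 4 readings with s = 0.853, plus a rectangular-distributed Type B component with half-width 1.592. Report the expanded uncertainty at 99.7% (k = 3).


u_A = s / sqrt(n) = 0.853 / sqrt(4) = 0.4265
u_B = half_width / sqrt(3) = 1.592 / sqrt(3) = 0.91914163
uc = sqrt(u_A^2 + u_B^2) = sqrt(0.4265^2 + 0.91914163^2) = 1.0132737
U = k * uc = 3 * 1.0132737
U = 3.0398

3.0398


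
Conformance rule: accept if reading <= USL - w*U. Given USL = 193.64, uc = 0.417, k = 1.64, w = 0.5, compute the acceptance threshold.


U = k * uc = 1.64 * 0.417 = 0.68388
guard band g = w * U = 0.5 * 0.68388 = 0.34194
AL = USL - g = 193.64 - 0.34194
AL = 193.2981

193.2981


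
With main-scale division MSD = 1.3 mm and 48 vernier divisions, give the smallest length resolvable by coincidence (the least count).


LC = MSD / n_div
= 1.3 / 48
= 0.0271

0.0271


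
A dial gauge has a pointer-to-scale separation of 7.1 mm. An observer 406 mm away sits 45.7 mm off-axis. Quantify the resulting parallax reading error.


error = h * offset / d
= 7.1 * 45.7 / 406
= 0.7992

0.7992


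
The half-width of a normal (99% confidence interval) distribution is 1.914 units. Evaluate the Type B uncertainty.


u_B = half_width / 2.576
u_B = 1.914 / 2.576
u_B = 0.7430

0.7430


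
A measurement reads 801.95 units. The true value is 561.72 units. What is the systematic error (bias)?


Systematic error = measured - true
= 801.95 - 561.72
= 240.2300

240.2300


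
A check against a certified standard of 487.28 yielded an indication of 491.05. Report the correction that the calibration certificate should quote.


Correction = standard - reading
= 487.28 - 491.05
= -3.7700

-3.7700


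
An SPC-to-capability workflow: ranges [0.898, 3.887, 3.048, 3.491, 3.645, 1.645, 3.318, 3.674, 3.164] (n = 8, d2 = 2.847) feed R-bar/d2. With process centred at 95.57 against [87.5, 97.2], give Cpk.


R_bar = (0.898 + 3.887 + 3.048 + 3.491 + 3.645 + 1.645 + 3.318 + 3.674 + 3.164) / 9 = 2.9744444
sigma = R_bar / d2 = 2.9744444 / 2.847 = 1.0447645
Cp = (USL - LSL)/(6*sigma) = (97.2 - 87.5)/(6*1.0447645) = 1.5474
Cpu = (97.2 - 95.57)/(3*1.0447645) = 0.5201
Cpl = (95.57 - 87.5)/(3*1.0447645) = 2.5747
Cpk = min(Cpu, Cpl) = 0.5201

0.5201


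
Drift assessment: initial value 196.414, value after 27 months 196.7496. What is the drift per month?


rate = (v2 - v1) / months
= (196.7496 - 196.414) / 27
= 0.3356 / 27
= 0.0124

0.0124


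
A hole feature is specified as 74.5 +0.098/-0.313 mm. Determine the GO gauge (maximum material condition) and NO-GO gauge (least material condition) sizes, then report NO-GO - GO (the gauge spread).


GO = nominal - lower_tol (smallest hole = maximum material condition)
GO = 74.5 - 0.313 = 74.187
NO-GO = nominal + upper_tol (largest hole = least material condition)
NO-GO = 74.5 + 0.098 = 74.598
spread = NO-GO - GO = 74.598 - 74.187 = 0.4110

0.4110


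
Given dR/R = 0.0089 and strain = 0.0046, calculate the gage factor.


GF = (dR/R) / epsilon
= 0.0089 / 0.0046
= 1.9348

1.9348


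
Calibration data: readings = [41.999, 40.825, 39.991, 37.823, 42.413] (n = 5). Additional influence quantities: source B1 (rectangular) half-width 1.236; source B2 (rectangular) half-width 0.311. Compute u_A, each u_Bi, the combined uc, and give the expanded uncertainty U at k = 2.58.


mean = (41.999 + 40.825 + 39.991 + 37.823 + 42.413) / 5 = 40.6102
s = sqrt(sum((x - mean)^2)/(n-1)) = 1.8287212
u_A = s / sqrt(n) = 1.8287212 / sqrt(5) = 0.81782898
u_B1 = 1.236 / sqrt(3) = 0.71360493
u_B2 = 0.311 / sqrt(3) = 0.17955593
uc = sqrt(0.81782898^2 + 0.71360493^2 + 0.17955593^2) = 1.1001439
U = k * uc = 2.58 * 1.1001439
U = 2.8384

2.8384


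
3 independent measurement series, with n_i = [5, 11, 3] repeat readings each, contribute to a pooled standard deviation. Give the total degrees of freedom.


nu = sum_i (n_i - 1)
nu = ((5 - 1) + (11 - 1) + (3 - 1))
nu = 4 + 10 + 2
nu = 16

16


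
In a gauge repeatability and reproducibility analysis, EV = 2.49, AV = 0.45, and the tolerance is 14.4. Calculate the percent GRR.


GRR = sqrt(EV^2 + AV^2) = sqrt(2.49^2 + 0.45^2) = 2.5303359
%GRR = GRR / tol * 100 = 2.5303359 / 14.4 * 100
%GRR = 17.5718

17.5718


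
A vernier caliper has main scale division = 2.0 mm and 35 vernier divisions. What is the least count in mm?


LC = MSD / n_div
= 2.0 / 35
= 0.0571

0.0571


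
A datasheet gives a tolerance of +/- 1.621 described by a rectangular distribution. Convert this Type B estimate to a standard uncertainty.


u_B = half_width / sqrt(3)
u_B = 1.621 / 1.7320508
u_B = 0.9359

0.9359


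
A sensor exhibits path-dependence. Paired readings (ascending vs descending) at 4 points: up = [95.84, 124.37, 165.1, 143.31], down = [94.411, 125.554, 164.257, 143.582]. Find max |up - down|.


|95.84 - 94.411| = 1.4290
|124.37 - 125.554| = 1.1840
|165.1 - 164.257| = 0.8430
|143.31 - 143.582| = 0.2720
hysteresis = max(diffs) = 1.4290

1.4290


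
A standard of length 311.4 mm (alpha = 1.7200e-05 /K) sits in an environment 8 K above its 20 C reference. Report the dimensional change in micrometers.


dL = L * alpha * dT
= 311.4 * 1.7200e-05 * 8
= 0.0428486 mm
dL_um = 0.0428486 * 1000 = 42.8486 um

42.8486


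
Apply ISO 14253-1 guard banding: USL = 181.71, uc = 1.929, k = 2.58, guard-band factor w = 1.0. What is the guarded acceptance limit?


U = k * uc = 2.58 * 1.929 = 4.97682
guard band g = w * U = 1.0 * 4.97682 = 4.97682
AL = USL - g = 181.71 - 4.97682
AL = 176.7332

176.7332


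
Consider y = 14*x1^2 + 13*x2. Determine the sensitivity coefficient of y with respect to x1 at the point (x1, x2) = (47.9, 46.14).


y = 14*x1^2 + 13*x2
dy/dx1 = 2*14*x1
Evaluate at x1 = 47.9: c1 = 28 * 47.9
c1 = 1341.2000

1341.2000


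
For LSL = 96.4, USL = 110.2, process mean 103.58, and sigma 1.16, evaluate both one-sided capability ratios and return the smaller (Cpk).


Cpu = (USL - mean) / (3*sigma) = (110.2 - 103.58) / (3*1.16) = 1.9023
Cpl = (mean - LSL) / (3*sigma) = (103.58 - 96.4) / (3*1.16) = 2.0632
Cpk = min(Cpu, Cpl) = 1.9023

1.9023


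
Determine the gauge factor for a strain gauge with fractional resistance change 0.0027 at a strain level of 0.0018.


GF = (dR/R) / epsilon
= 0.0027 / 0.0018
= 1.5000

1.5000


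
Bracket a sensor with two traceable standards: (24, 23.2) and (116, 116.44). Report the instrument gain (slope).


slope = (y2 - y1) / (x2 - x1)
= (116.44 - 23.2) / (116 - 24)
= 93.2400 / 92
= 1.0135

1.0135


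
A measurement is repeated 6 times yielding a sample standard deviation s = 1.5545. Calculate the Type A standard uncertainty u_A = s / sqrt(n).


u_A = s / sqrt(n)
u_A = 1.5545 / sqrt(6)
u_A = 1.5545 / 2.4494897
u_A = 0.6346

0.6346


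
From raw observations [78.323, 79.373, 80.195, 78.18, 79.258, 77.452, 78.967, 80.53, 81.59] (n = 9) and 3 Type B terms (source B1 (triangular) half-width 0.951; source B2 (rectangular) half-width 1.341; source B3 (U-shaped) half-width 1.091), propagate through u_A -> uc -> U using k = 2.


mean = (78.323 + 79.373 + 80.195 + 78.18 + 79.258 + 77.452 + 78.967 + 80.53 + 81.59) / 9 = 79.31866667
s = sqrt(sum((x - mean)^2)/(n-1)) = 1.2892296
u_A = s / sqrt(n) = 1.2892296 / sqrt(9) = 0.4297432
u_B1 = 0.951 / sqrt(6) = 0.38824412
u_B2 = 1.341 / sqrt(3) = 0.77422671
u_B3 = 1.091 / sqrt(2) = 0.7714535
uc = sqrt(0.4297432^2 + 0.38824412^2 + 0.77422671^2 + 0.7714535^2) = 1.2369237
U = k * uc = 2 * 1.2369237
U = 2.4738

2.4738


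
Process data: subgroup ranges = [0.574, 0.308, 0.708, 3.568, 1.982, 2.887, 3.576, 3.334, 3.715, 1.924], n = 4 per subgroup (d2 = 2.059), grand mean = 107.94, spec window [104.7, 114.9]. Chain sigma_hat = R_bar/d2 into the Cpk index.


R_bar = (0.574 + 0.308 + 0.708 + 3.568 + 1.982 + 2.887 + 3.576 + 3.334 + 3.715 + 1.924) / 10 = 2.2576
sigma = R_bar / d2 = 2.2576 / 2.059 = 1.0964546
Cp = (USL - LSL)/(6*sigma) = (114.9 - 104.7)/(6*1.0964546) = 1.5505
Cpu = (114.9 - 107.94)/(3*1.0964546) = 2.1159
Cpl = (107.94 - 104.7)/(3*1.0964546) = 0.9850
Cpk = min(Cpu, Cpl) = 0.9850

0.9850


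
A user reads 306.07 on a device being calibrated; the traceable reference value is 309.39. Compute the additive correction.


Correction = standard - reading
= 309.39 - 306.07
= 3.3200

3.3200


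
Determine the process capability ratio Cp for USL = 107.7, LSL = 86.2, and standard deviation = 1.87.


Cp = (USL - LSL) / (6 * sigma)
= (107.7 - 86.2) / (6 * 1.87)
= 21.5000 / 11.2200
= 1.9162

1.9162


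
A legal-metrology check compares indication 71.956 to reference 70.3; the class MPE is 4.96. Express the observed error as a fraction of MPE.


e = indication - reference = 71.956 - 70.3 = 1.6560
|e| = 1.6560
ratio = |e| / MPE = 1.6560 / 4.96
ratio = 0.3339

0.3339


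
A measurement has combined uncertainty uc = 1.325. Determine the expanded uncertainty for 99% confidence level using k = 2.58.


U = k * uc
U = 2.58 * 1.325
U = 3.4185

3.4185


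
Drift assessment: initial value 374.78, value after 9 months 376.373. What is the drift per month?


rate = (v2 - v1) / months
= (376.373 - 374.78) / 9
= 1.5930 / 9
= 0.1770

0.1770


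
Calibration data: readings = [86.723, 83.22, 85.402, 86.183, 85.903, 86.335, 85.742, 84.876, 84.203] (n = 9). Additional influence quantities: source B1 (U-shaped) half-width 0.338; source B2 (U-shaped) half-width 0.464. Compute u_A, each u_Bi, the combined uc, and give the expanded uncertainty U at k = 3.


mean = (86.723 + 83.22 + 85.402 + 86.183 + 85.903 + 86.335 + 85.742 + 84.876 + 84.203) / 9 = 85.39855556
s = sqrt(sum((x - mean)^2)/(n-1)) = 1.1217947
u_A = s / sqrt(n) = 1.1217947 / sqrt(9) = 0.37393157
u_B1 = 0.338 / sqrt(2) = 0.23900209
u_B2 = 0.464 / sqrt(2) = 0.32809755
uc = sqrt(0.37393157^2 + 0.23900209^2 + 0.32809755^2) = 0.5519011
U = k * uc = 3 * 0.5519011
U = 1.6557

1.6557


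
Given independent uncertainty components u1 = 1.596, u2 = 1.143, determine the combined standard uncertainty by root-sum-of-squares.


uc = sqrt(1.596^2 + 1.143^2)
uc = sqrt(3.853665)
uc = 1.9631

1.9631


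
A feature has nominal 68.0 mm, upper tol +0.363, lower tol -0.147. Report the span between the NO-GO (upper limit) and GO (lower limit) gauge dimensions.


GO = nominal - lower_tol (smallest hole = maximum material condition)
GO = 68.0 - 0.147 = 67.853
NO-GO = nominal + upper_tol (largest hole = least material condition)
NO-GO = 68.0 + 0.363 = 68.363
spread = NO-GO - GO = 68.363 - 67.853 = 0.5100

0.5100


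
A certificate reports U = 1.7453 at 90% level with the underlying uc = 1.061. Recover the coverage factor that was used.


k = U / uc
k = 1.7453 / 1.061
k = 1.645

1.645


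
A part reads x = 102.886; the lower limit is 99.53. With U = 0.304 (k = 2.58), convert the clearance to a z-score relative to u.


u = U / k = 0.304 / 2.58 = 0.11782946
margin = |LSL - x| = |99.53 - 102.886| = 3.356
z = margin / u = 3.356 / 0.11782946
z = 28.4818

28.4818


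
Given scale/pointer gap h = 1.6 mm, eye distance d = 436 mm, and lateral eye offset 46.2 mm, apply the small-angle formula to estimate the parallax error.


error = h * offset / d
= 1.6 * 46.2 / 436
= 0.1695

0.1695


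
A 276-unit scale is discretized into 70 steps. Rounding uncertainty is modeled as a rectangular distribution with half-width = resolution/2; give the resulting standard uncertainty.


resolution = range / divisions
resolution = 276 / 70 = 3.9428571
u_res = resolution / (2*sqrt(3))
u_res = 3.9428571 / 3.4641016
u_res = 1.1382

1.1382


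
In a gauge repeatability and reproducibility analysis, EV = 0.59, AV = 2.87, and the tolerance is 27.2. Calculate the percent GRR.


GRR = sqrt(EV^2 + AV^2) = sqrt(0.59^2 + 2.87^2) = 2.9300171
%GRR = GRR / tol * 100 = 2.9300171 / 27.2 * 100
%GRR = 10.7721

10.7721


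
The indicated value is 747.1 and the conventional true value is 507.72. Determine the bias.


Systematic error = measured - true
= 747.1 - 507.72
= 239.3800

239.3800


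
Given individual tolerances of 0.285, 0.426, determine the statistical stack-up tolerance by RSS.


RSS = sqrt(0.285^2 + 0.426^2)
= sqrt(0.262701)
= 0.5125

0.5125


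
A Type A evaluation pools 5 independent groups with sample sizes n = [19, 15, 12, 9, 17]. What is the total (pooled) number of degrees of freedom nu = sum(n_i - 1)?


nu = sum_i (n_i - 1)
nu = ((19 - 1) + (15 - 1) + (12 - 1) + (9 - 1) + (17 - 1))
nu = 18 + 14 + 11 + 8 + 16
nu = 67

67


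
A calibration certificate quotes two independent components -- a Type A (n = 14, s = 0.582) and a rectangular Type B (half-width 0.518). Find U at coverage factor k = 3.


u_A = s / sqrt(n) = 0.582 / sqrt(14) = 0.15554604
u_B = half_width / sqrt(3) = 0.518 / sqrt(3) = 0.29906744
uc = sqrt(u_A^2 + u_B^2) = sqrt(0.15554604^2 + 0.29906744^2) = 0.33709925
U = k * uc = 3 * 0.33709925
U = 1.0113

1.0113


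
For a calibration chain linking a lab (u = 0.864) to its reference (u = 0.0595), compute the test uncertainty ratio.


TUR = u_lab / u_ref
= 0.864 / 0.0595
= 14.5210

14.5210


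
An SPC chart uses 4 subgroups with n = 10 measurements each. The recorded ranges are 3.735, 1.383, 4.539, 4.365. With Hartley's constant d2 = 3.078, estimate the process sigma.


R_bar = (3.735 + 1.383 + 4.539 + 4.365) / 4
R_bar = 14.022 / 4 = 3.5055
sigma_hat = R_bar / d2 = 3.5055 / 3.078 = 1.1389

1.1389


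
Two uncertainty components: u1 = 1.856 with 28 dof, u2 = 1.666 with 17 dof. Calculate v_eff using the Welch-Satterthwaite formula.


uc = sqrt(u1^2 + u2^2) = sqrt(1.856^2 + 1.666^2) = 2.4940513
v_eff = uc^4 / (u1^4/v1 + u2^4/v2)
= 2.4940513^4 / (1.856^4/28 + 1.666^4/17)
= 38.692031 / 0.87695255
v_eff = 44.1210

44.1210


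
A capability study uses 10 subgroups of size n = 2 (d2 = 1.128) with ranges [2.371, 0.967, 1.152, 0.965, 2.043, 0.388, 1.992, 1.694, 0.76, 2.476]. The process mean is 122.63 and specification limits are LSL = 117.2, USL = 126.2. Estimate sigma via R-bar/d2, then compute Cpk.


R_bar = (2.371 + 0.967 + 1.152 + 0.965 + 2.043 + 0.388 + 1.992 + 1.694 + 0.76 + 2.476) / 10 = 1.4808
sigma = R_bar / d2 = 1.4808 / 1.128 = 1.312766
Cp = (USL - LSL)/(6*sigma) = (126.2 - 117.2)/(6*1.312766) = 1.1426
Cpu = (126.2 - 122.63)/(3*1.312766) = 0.9065
Cpl = (122.63 - 117.2)/(3*1.312766) = 1.3788
Cpk = min(Cpu, Cpl) = 0.9065

0.9065


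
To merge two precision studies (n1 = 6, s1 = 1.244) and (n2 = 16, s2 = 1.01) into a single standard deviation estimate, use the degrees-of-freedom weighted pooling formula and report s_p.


s_p = sqrt(((n1-1)*s1^2 + (n2-1)*s2^2) / (n1+n2-2))
numerator = (6-1)*1.244^2 + (16-1)*1.01^2 = 7.73768 + 15.3015 = 23.03918
denominator = 6 + 16 - 2 = 20
s_p^2 = 23.03918 / 20 = 1.151959
s_p = sqrt(1.151959) = 1.0733

1.0733


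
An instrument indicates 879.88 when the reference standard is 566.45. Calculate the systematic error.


Systematic error = measured - true
= 879.88 - 566.45
= 313.4300

313.4300


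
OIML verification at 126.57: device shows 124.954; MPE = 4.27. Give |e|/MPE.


e = indication - reference = 124.954 - 126.57 = -1.6160
|e| = 1.6160
ratio = |e| / MPE = 1.6160 / 4.27
ratio = 0.3785

0.3785


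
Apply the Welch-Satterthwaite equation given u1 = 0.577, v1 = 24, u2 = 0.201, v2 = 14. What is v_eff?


uc = sqrt(u1^2 + u2^2) = sqrt(0.577^2 + 0.201^2) = 0.61100736
v_eff = uc^4 / (u1^4/v1 + u2^4/v2)
= 0.61100736^4 / (0.577^4/24 + 0.201^4/14)
= 0.13937528 / 0.0047349936
v_eff = 29.4352

29.4352


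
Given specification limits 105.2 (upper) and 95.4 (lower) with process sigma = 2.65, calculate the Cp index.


Cp = (USL - LSL) / (6 * sigma)
= (105.2 - 95.4) / (6 * 2.65)
= 9.8000 / 15.9000
= 0.6164

0.6164


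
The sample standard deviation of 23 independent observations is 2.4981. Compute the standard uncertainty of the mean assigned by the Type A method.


u_A = s / sqrt(n)
u_A = 2.4981 / sqrt(23)
u_A = 2.4981 / 4.7958315
u_A = 0.5209

0.5209


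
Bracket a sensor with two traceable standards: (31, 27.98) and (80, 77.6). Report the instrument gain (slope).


slope = (y2 - y1) / (x2 - x1)
= (77.6 - 27.98) / (80 - 31)
= 49.6200 / 49
= 1.0127

1.0127


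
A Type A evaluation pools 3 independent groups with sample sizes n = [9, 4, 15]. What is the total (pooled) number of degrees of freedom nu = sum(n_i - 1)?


nu = sum_i (n_i - 1)
nu = ((9 - 1) + (4 - 1) + (15 - 1))
nu = 8 + 3 + 14
nu = 25

25


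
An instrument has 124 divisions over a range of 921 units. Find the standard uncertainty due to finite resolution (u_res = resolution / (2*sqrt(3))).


resolution = range / divisions
resolution = 921 / 124 = 7.4274194
u_res = resolution / (2*sqrt(3))
u_res = 7.4274194 / 3.4641016
u_res = 2.1441

2.1441


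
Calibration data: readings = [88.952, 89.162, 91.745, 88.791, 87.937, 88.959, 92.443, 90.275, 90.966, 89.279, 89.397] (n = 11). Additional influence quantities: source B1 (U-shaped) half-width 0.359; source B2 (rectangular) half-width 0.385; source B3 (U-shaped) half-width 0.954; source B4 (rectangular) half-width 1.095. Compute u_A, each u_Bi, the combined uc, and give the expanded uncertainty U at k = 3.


mean = (88.952 + 89.162 + 91.745 + 88.791 + 87.937 + 88.959 + 92.443 + 90.275 + 90.966 + 89.279 + 89.397) / 11 = 89.80963636
s = sqrt(sum((x - mean)^2)/(n-1)) = 1.3823445
u_A = s / sqrt(n) = 1.3823445 / sqrt(11) = 0.41679255
u_B1 = 0.359 / sqrt(2) = 0.25385133
u_B2 = 0.385 / sqrt(3) = 0.22227985
u_B3 = 0.954 / sqrt(2) = 0.67457987
u_B4 = 1.095 / sqrt(3) = 0.63219854
uc = sqrt(0.41679255^2 + 0.25385133^2 + 0.22227985^2 + 0.67457987^2 + 0.63219854^2) = 1.0687834
U = k * uc = 3 * 1.0687834
U = 3.2064

3.2064


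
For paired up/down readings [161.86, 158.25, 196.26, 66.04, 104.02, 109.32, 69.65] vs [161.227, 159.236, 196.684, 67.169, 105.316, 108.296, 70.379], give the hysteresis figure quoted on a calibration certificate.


|161.86 - 161.227| = 0.6330
|158.25 - 159.236| = 0.9860
|196.26 - 196.684| = 0.4240
|66.04 - 67.169| = 1.1290
|104.02 - 105.316| = 1.2960
|109.32 - 108.296| = 1.0240
|69.65 - 70.379| = 0.7290
hysteresis = max(diffs) = 1.2960

1.2960


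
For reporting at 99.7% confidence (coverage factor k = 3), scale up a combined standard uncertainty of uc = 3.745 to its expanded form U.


U = k * uc
U = 3 * 3.745
U = 11.2350

11.2350


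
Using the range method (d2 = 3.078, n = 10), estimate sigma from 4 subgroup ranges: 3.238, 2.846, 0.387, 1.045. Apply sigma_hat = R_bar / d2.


R_bar = (3.238 + 2.846 + 0.387 + 1.045) / 4
R_bar = 7.516 / 4 = 1.879
sigma_hat = R_bar / d2 = 1.879 / 3.078 = 0.6105

0.6105


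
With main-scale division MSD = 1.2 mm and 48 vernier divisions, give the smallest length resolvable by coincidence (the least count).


LC = MSD / n_div
= 1.2 / 48
= 0.0250

0.0250


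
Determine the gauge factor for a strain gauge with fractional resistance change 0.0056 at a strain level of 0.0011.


GF = (dR/R) / epsilon
= 0.0056 / 0.0011
= 5.0909

5.0909


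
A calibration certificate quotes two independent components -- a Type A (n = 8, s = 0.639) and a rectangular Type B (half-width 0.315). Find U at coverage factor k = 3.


u_A = s / sqrt(n) = 0.639 / sqrt(8) = 0.22592062
u_B = half_width / sqrt(3) = 0.315 / sqrt(3) = 0.18186533
uc = sqrt(u_A^2 + u_B^2) = sqrt(0.22592062^2 + 0.18186533^2) = 0.29002608
U = k * uc = 3 * 0.29002608
U = 0.8701

0.8701


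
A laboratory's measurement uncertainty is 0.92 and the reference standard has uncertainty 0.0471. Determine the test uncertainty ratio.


TUR = u_lab / u_ref
= 0.92 / 0.0471
= 19.5329

19.5329


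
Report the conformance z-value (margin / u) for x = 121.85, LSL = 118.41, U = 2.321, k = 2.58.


u = U / k = 2.321 / 2.58 = 0.8996124
margin = |LSL - x| = |118.41 - 121.85| = 3.44
z = margin / u = 3.44 / 0.8996124
z = 3.8239

3.8239


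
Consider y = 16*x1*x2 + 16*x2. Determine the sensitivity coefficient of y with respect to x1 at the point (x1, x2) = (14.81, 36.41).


y = 16*x1*x2 + 16*x2
dy/dx1 = 16*x2
Evaluate at x2 = 36.41: c1 = 16 * 36.41
c1 = 582.5600

582.5600


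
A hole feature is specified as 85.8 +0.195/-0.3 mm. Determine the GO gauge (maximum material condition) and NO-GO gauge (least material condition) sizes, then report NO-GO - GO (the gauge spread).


GO = nominal - lower_tol (smallest hole = maximum material condition)
GO = 85.8 - 0.3 = 85.5
NO-GO = nominal + upper_tol (largest hole = least material condition)
NO-GO = 85.8 + 0.195 = 85.995
spread = NO-GO - GO = 85.995 - 85.5 = 0.4950

0.4950


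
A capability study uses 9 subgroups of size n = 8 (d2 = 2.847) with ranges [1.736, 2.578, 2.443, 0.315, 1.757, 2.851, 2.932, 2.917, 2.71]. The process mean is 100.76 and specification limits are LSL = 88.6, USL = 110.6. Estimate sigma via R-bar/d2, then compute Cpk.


R_bar = (1.736 + 2.578 + 2.443 + 0.315 + 1.757 + 2.851 + 2.932 + 2.917 + 2.71) / 9 = 2.2487778
sigma = R_bar / d2 = 2.2487778 / 2.847 = 0.78987629
Cp = (USL - LSL)/(6*sigma) = (110.6 - 88.6)/(6*0.78987629) = 4.6421
Cpu = (110.6 - 100.76)/(3*0.78987629) = 4.1525
Cpl = (100.76 - 88.6)/(3*0.78987629) = 5.1316
Cpk = min(Cpu, Cpl) = 4.1525

4.1525


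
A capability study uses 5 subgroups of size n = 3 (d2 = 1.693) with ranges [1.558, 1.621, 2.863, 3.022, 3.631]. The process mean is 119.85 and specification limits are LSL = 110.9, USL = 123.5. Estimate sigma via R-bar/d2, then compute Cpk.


R_bar = (1.558 + 1.621 + 2.863 + 3.022 + 3.631) / 5 = 2.539
sigma = R_bar / d2 = 2.539 / 1.693 = 1.4997047
Cp = (USL - LSL)/(6*sigma) = (123.5 - 110.9)/(6*1.4997047) = 1.4003
Cpu = (123.5 - 119.85)/(3*1.4997047) = 0.8113
Cpl = (119.85 - 110.9)/(3*1.4997047) = 1.9893
Cpk = min(Cpu, Cpl) = 0.8113

0.8113


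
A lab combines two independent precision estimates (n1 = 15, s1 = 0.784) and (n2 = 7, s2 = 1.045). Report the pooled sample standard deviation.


s_p = sqrt(((n1-1)*s1^2 + (n2-1)*s2^2) / (n1+n2-2))
numerator = (15-1)*0.784^2 + (7-1)*1.045^2 = 8.605184 + 6.55215 = 15.157334
denominator = 15 + 7 - 2 = 20
s_p^2 = 15.157334 / 20 = 0.7578667
s_p = sqrt(0.7578667) = 0.8706

0.8706


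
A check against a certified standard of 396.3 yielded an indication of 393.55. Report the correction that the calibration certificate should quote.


Correction = standard - reading
= 396.3 - 393.55
= 2.7500

2.7500


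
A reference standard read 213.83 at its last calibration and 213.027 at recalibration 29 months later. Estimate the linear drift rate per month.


rate = (v2 - v1) / months
= (213.027 - 213.83) / 29
= -0.8030 / 29
= -0.0277

-0.0277


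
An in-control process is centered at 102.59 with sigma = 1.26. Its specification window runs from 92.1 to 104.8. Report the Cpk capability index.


Cpu = (USL - mean) / (3*sigma) = (104.8 - 102.59) / (3*1.26) = 0.5847
Cpl = (mean - LSL) / (3*sigma) = (102.59 - 92.1) / (3*1.26) = 2.7751
Cpk = min(Cpu, Cpl) = 0.5847

0.5847


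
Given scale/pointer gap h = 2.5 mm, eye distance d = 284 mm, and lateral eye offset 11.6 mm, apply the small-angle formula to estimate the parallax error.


error = h * offset / d
= 2.5 * 11.6 / 284
= 0.1021

0.1021


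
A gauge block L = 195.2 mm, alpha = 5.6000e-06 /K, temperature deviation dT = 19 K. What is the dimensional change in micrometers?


dL = L * alpha * dT
= 195.2 * 5.6000e-06 * 19
= 0.0207693 mm
dL_um = 0.0207693 * 1000 = 20.7693 um

20.7693


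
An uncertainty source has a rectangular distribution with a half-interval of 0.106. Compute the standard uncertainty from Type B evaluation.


u_B = half_width / sqrt(3)
u_B = 0.106 / 1.7320508
u_B = 0.0612

0.0612


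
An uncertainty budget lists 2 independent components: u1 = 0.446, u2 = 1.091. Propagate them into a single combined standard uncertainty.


uc = sqrt(0.446^2 + 1.091^2)
uc = sqrt(1.389197)
uc = 1.1786

1.1786


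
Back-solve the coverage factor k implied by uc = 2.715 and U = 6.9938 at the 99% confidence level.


k = U / uc
k = 6.9938 / 2.715
k = 2.576

2.576


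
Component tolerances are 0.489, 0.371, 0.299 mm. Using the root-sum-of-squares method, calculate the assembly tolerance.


RSS = sqrt(0.489^2 + 0.371^2 + 0.299^2)
= sqrt(0.466163)
= 0.6828

0.6828


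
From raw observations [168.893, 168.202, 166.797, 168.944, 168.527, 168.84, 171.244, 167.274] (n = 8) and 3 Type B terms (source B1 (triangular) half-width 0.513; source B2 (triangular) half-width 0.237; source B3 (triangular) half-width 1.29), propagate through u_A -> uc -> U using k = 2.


mean = (168.893 + 168.202 + 166.797 + 168.944 + 168.527 + 168.84 + 171.244 + 167.274) / 8 = 168.590125
s = sqrt(sum((x - mean)^2)/(n-1)) = 1.3322676
u_A = s / sqrt(n) = 1.3322676 / sqrt(8) = 0.47102773
u_B1 = 0.513 / sqrt(6) = 0.20943137
u_B2 = 0.237 / sqrt(6) = 0.096754845
u_B3 = 1.29 / sqrt(6) = 0.52664029
uc = sqrt(0.47102773^2 + 0.20943137^2 + 0.096754845^2 + 0.52664029^2) = 0.74326315
U = k * uc = 2 * 0.74326315
U = 1.4865

1.4865


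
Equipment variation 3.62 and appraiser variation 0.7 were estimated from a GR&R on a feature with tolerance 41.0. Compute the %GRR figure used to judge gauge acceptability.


GRR = sqrt(EV^2 + AV^2) = sqrt(3.62^2 + 0.7^2) = 3.6870584
%GRR = GRR / tol * 100 = 3.6870584 / 41.0 * 100
%GRR = 8.9928

8.9928


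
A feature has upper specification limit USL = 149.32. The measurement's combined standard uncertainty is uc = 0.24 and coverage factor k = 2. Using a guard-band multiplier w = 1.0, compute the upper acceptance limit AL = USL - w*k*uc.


U = k * uc = 2 * 0.24 = 0.48
guard band g = w * U = 1.0 * 0.48 = 0.48
AL = USL - g = 149.32 - 0.48
AL = 148.8400

148.8400


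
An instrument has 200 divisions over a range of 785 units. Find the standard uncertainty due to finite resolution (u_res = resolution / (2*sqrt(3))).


resolution = range / divisions
resolution = 785 / 200 = 3.925
u_res = resolution / (2*sqrt(3))
u_res = 3.925 / 3.4641016
u_res = 1.1330

1.1330


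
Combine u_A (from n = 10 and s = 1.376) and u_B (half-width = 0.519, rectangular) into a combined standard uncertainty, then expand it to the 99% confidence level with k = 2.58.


u_A = s / sqrt(n) = 1.376 / sqrt(10) = 0.43512941
u_B = half_width / sqrt(3) = 0.519 / sqrt(3) = 0.29964479
uc = sqrt(u_A^2 + u_B^2) = sqrt(0.43512941^2 + 0.29964479^2) = 0.52832244
U = k * uc = 2.58 * 0.52832244
U = 1.3631

1.3631


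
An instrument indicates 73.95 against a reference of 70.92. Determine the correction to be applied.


Correction = standard - reading
= 70.92 - 73.95
= -3.0300

-3.0300


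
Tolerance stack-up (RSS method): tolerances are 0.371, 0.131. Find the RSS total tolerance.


RSS = sqrt(0.371^2 + 0.131^2)
= sqrt(0.154802)
= 0.3934

0.3934


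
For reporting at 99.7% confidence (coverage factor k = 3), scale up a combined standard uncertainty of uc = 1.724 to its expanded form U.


U = k * uc
U = 3 * 1.724
U = 5.1720

5.1720


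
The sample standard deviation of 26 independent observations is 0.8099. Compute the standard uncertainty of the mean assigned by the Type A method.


u_A = s / sqrt(n)
u_A = 0.8099 / sqrt(26)
u_A = 0.8099 / 5.0990195
u_A = 0.1588

0.1588


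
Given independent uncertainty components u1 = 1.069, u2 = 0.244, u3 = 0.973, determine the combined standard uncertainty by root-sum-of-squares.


uc = sqrt(1.069^2 + 0.244^2 + 0.973^2)
uc = sqrt(2.149026)
uc = 1.4660

1.4660


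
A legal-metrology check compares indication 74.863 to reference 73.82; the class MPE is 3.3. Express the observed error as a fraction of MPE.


e = indication - reference = 74.863 - 73.82 = 1.0430
|e| = 1.0430
ratio = |e| / MPE = 1.0430 / 3.3
ratio = 0.3161

0.3161


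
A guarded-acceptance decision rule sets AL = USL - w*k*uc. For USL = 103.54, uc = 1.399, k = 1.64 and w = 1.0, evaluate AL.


U = k * uc = 1.64 * 1.399 = 2.29436
guard band g = w * U = 1.0 * 2.29436 = 2.29436
AL = USL - g = 103.54 - 2.29436
AL = 101.2456

101.2456


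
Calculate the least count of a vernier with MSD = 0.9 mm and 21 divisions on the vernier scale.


LC = MSD / n_div
= 0.9 / 21
= 0.0429

0.0429


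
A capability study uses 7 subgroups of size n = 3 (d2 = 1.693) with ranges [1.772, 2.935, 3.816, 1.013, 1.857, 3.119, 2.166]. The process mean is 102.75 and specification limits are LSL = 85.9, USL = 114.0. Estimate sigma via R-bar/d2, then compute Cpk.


R_bar = (1.772 + 2.935 + 3.816 + 1.013 + 1.857 + 3.119 + 2.166) / 7 = 2.3825714
sigma = R_bar / d2 = 2.3825714 / 1.693 = 1.4073074
Cp = (USL - LSL)/(6*sigma) = (114.0 - 85.9)/(6*1.4073074) = 3.3279
Cpu = (114.0 - 102.75)/(3*1.4073074) = 2.6647
Cpl = (102.75 - 85.9)/(3*1.4073074) = 3.9911
Cpk = min(Cpu, Cpl) = 2.6647

2.6647


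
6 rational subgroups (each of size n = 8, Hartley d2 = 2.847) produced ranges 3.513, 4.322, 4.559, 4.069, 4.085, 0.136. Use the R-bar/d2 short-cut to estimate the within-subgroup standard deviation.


R_bar = (3.513 + 4.322 + 4.559 + 4.069 + 4.085 + 0.136) / 6
R_bar = 20.684 / 6 = 3.4473333
sigma_hat = R_bar / d2 = 3.4473333 / 2.847 = 1.2109

1.2109
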